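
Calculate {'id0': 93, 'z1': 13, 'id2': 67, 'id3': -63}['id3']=-63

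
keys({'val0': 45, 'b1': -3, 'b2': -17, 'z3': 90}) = ['val0', 'b1', 'b2', 'z3']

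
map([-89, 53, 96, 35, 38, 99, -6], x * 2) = [-178, 106, 192, 70, 76, 198, -12]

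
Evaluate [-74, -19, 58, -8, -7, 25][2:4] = [58, -8]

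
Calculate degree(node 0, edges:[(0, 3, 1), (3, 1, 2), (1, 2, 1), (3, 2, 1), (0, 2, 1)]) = 2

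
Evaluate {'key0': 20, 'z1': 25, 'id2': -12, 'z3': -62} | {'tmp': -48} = {'key0': 20, 'z1': 25, 'id2': -12, 'z3': -62, 'tmp': -48}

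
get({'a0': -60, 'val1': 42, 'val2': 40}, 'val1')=42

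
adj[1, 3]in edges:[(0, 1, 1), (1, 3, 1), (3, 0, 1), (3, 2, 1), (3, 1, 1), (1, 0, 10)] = 1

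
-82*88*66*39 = -18573984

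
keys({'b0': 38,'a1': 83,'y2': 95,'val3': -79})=['b0', 'a1', 'y2', 'val3']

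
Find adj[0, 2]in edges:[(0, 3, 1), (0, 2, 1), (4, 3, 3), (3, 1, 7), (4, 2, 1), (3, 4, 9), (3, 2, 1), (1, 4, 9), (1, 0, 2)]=1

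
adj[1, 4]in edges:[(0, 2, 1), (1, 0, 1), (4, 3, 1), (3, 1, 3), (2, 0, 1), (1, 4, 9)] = 9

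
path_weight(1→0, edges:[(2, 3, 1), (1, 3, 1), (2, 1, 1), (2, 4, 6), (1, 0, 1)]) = w(1→0)=1
= 1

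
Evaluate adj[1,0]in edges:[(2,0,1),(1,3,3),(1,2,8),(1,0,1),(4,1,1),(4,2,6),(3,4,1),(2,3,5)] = 1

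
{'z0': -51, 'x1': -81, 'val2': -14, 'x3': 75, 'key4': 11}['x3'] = 75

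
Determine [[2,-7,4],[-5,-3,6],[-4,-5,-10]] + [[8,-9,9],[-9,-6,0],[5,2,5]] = [[10, -16, 13], [-14, -9, 6], [1, -3, -5]]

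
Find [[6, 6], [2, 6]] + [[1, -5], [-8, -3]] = [[7, 1], [-6, 3]]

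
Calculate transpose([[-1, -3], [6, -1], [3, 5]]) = [[-1, 6, 3], [-3, -1, 5]]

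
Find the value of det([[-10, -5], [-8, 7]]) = -110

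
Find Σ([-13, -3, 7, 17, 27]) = 35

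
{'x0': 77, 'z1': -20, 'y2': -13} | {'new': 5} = {'x0': 77, 'z1': -20, 'y2': -13, 'new': 5}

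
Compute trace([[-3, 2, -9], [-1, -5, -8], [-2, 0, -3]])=diagonal: (-3) + (-5) + (-3)
= -11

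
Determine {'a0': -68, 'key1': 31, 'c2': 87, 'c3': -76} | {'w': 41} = {'a0': -68, 'key1': 31, 'c2': 87, 'c3': -76, 'w': 41}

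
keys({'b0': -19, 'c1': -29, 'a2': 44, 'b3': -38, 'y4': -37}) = ['b0', 'c1', 'a2', 'b3', 'y4']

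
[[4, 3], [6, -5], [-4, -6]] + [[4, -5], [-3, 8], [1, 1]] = [[8, -2], [3, 3], [-3, -5]]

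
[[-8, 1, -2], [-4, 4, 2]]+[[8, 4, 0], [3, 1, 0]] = [[0, 5, -2], [-1, 5, 2]]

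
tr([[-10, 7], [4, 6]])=diagonal: (-10) + 6
= -4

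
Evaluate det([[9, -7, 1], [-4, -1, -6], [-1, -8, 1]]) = -480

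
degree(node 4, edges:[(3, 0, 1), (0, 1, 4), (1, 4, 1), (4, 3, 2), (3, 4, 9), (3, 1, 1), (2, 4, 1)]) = 4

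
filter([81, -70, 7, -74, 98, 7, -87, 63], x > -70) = keep x where x > -70: 81✓, -70✗, 7✓, -74✗, 98✓, 7✓, -87✗, 63✓
= [81, 7, 98, 7, 63]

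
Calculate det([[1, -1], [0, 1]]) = 1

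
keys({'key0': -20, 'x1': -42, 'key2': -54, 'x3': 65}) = ['key0', 'x1', 'key2', 'x3']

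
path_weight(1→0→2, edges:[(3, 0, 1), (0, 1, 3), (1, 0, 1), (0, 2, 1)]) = w(1→0)=1 + w(0→2)=1
= 2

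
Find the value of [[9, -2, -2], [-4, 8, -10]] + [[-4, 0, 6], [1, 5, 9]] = [[5, -2, 4], [-3, 13, -1]]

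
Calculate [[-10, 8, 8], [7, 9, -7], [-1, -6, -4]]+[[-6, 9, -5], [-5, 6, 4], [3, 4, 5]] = [[-16, 17, 3], [2, 15, -3], [2, -2, 1]]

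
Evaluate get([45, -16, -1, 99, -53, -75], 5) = -75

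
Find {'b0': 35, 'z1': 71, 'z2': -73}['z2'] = -73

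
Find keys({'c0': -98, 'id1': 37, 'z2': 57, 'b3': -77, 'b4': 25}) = ['c0', 'id1', 'z2', 'b3', 'b4']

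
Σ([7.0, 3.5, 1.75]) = 7.0 + 3.5 + 1.75
= 12.25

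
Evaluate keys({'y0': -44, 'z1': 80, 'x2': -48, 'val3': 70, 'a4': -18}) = ['y0', 'z1', 'x2', 'val3', 'a4']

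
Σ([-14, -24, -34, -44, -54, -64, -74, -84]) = (-14) + (-24) + (-34) + (-44) + (-54) + (-64) + (-74) + (-84)
= -392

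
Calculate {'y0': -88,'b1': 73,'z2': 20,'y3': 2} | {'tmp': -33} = {'y0': -88, 'b1': 73, 'z2': 20, 'y3': 2, 'tmp': -33}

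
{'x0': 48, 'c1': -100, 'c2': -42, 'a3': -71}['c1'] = -100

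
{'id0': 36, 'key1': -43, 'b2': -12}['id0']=36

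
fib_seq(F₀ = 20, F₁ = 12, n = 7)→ [20, 12, 32, 44, 76, 120, 196]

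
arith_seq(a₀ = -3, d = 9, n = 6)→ a_0 = -3 + 0*9 = -3
a_1 = -3 + 1*9 = 6
a_2 = -3 + 2*9 = 15
...
= [-3, 6, 15, 24, 33, 42]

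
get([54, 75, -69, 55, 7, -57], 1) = 75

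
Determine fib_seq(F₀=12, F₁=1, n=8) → [12, 1, 13, 14, 27, 41, 68, 109]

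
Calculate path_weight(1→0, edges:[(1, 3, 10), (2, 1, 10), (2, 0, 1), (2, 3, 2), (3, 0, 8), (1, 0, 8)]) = 8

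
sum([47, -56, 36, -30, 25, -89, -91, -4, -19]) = -181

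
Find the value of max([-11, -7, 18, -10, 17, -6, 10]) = 18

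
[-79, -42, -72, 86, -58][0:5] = [-79, -42, -72, 86, -58]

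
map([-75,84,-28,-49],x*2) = [-150, 168, -56, -98]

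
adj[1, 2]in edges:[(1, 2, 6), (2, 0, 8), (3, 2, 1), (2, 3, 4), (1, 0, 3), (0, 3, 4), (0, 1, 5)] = 6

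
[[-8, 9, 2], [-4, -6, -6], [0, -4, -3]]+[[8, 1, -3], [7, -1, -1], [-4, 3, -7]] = [[0, 10, -1], [3, -7, -7], [-4, -1, -10]]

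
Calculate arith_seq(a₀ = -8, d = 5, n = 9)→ [-8, -3, 2, 7, 12, 17, 22, 27, 32]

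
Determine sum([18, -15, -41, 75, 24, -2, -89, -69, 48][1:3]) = slice → [-15, -41]
(-15) + (-41)
= -56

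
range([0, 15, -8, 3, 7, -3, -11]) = 26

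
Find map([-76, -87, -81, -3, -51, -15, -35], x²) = (-76)²=5776, (-87)²=7569, (-81)²=6561, (-3)²=9, (-51)²=2601, (-15)²=225, (-35)²=1225
= [5776, 7569, 6561, 9, 2601, 225, 1225]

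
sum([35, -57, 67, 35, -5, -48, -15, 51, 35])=98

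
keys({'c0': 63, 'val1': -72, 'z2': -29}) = ['c0', 'val1', 'z2']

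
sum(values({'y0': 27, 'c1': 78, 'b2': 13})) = 118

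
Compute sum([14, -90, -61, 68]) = -69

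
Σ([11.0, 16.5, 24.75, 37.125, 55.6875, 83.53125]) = 228.59375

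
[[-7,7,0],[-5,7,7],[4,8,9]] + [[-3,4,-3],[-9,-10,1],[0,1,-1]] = [[-10, 11, -3], [-14, -3, 8], [4, 9, 8]]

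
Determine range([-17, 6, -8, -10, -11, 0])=23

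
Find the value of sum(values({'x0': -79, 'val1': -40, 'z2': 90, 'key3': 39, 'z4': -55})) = -45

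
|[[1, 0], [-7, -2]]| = -2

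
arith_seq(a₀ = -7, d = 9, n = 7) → a_0 = -7 + 0*9 = -7
a_1 = -7 + 1*9 = 2
a_2 = -7 + 2*9 = 11
...
= [-7, 2, 11, 20, 29, 38, 47]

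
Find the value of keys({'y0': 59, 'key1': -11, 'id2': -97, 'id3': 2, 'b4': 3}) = ['y0', 'key1', 'id2', 'id3', 'b4']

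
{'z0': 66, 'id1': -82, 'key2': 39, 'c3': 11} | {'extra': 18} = {'z0': 66, 'id1': -82, 'key2': 39, 'c3': 11, 'extra': 18}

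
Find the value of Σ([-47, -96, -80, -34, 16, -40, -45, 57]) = (-47) + (-96) + (-80) + (-34) + 16 + (-40) + (-45) + 57
= -269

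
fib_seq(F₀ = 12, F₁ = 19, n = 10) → F_2 = F_1 + F_0 = 31
F_3 = F_2 + F_1 = 50
F_4 = F_3 + F_2 = 81
...
= [12, 19, 31, 50, 81, 131, 212, 343, 555, 898]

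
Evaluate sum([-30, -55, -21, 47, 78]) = 19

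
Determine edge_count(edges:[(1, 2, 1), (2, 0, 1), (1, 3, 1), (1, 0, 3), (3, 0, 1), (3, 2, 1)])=6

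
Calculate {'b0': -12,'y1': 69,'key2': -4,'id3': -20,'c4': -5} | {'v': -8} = {'b0': -12, 'y1': 69, 'key2': -4, 'id3': -20, 'c4': -5, 'v': -8}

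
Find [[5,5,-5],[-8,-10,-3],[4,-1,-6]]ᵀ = [[5, -8, 4], [5, -10, -1], [-5, -3, -6]]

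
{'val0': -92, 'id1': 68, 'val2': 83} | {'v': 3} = {'val0': -92, 'id1': 68, 'val2': 83, 'v': 3}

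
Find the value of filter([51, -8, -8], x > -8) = [51]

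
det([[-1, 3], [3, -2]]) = (-1)*(-2) - (3)*(3)
= -7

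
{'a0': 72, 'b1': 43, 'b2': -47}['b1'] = 43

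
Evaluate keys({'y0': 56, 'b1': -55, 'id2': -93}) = ['y0', 'b1', 'id2']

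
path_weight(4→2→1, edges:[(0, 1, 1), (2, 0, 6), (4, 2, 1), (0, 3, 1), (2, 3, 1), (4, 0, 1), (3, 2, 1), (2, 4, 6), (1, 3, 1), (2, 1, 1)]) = 2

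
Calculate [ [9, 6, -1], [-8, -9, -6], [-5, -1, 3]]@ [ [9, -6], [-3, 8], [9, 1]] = [[54, -7], [-99, -30], [-15, 25]]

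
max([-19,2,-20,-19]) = 2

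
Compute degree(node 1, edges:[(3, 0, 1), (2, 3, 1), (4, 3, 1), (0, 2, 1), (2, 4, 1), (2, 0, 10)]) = incident: none
= 0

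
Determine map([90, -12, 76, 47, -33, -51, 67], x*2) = 90*2=180, -12*2=-24, 76*2=152, 47*2=94, -33*2=-66, -51*2=-102, 67*2=134
= [180, -24, 152, 94, -66, -102, 134]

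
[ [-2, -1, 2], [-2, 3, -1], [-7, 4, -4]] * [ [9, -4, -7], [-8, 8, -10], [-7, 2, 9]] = [[-24, 4, 42], [-35, 30, -25], [-67, 52, -27]]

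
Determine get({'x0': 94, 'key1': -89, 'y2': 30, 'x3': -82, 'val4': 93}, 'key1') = -89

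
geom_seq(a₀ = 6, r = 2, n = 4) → a_0 = 6*2^0 = 6
a_1 = 6*2^1 = 12
a_2 = 6*2^2 = 24
...
= [6, 12, 24, 48]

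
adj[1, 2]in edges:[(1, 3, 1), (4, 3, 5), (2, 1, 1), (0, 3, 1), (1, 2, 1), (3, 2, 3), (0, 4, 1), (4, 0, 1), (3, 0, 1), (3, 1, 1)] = 1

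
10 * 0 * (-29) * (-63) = 0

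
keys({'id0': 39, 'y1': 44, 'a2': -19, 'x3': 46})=['id0', 'y1', 'a2', 'x3']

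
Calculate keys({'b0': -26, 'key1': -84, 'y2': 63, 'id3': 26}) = ['b0', 'key1', 'y2', 'id3']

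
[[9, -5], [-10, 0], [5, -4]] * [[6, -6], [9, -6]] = [[9, -24], [-60, 60], [-6, -6]]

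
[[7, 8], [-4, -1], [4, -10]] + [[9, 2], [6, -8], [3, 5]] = [[16, 10], [2, -9], [7, -5]]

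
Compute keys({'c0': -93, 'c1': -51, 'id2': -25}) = ['c0', 'c1', 'id2']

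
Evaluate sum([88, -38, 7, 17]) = 74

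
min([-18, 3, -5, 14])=-18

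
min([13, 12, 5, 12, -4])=-4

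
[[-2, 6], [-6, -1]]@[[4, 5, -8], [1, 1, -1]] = C[0][0] = (-2)*(4) + (6)*(1) = -2
C[0][1] = (-2)*(5) + (6)*(1) = -4
C[0][2] = (-2)*(-8) + (6)*(-1) = 10
C[1][0] = (-6)*(4) + (-1)*(1) = -25
C[1][1] = (-6)*(5) + (-1)*(1) = -31
C[1][2] = (-6)*(-8) + (-1)*(-1) = 49
= [[-2, -4, 10], [-25, -31, 49]]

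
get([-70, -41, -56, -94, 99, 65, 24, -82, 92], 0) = -70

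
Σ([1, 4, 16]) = 1 + 4 + 16
= 21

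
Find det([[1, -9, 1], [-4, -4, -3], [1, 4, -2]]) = (1)*(1)*det([[-4, -3], [4, -2]]) + (-1)*(-9)*det([[-4, -3], [1, -2]]) + (1)*(1)*det([[-4, -4], [1, 4]])
= 20 + 99 + -12
= 107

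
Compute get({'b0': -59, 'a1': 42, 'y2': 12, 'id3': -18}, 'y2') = 12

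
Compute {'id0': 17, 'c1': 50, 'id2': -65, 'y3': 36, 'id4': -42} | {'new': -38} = {'id0': 17, 'c1': 50, 'id2': -65, 'y3': 36, 'id4': -42, 'new': -38}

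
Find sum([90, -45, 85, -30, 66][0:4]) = 100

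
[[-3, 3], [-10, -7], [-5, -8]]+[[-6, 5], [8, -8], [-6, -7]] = [[-9, 8], [-2, -15], [-11, -15]]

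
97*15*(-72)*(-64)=6704640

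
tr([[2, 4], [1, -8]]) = -6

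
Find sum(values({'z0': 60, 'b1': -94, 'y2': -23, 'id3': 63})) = 60 + (-94) + (-23) + 63
= 6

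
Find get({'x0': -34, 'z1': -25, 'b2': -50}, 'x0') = -34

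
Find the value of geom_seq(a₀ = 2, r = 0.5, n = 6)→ a_0 = 2*0.5^0 = 2.0
a_1 = 2*0.5^1 = 1.0
a_2 = 2*0.5^2 = 0.5
...
= [2.0, 1.0, 0.5, 0.25, 0.125, 0.0625]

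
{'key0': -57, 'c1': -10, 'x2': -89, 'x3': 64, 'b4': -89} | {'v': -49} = {'key0': -57, 'c1': -10, 'x2': -89, 'x3': 64, 'b4': -89, 'v': -49}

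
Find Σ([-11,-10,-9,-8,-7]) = -45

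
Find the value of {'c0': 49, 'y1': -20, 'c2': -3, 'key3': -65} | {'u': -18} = {'c0': 49, 'y1': -20, 'c2': -3, 'key3': -65, 'u': -18}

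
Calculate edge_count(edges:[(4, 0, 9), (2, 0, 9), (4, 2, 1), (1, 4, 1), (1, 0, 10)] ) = 5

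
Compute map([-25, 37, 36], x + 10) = -25+10=-15, 37+10=47, 36+10=46
= [-15, 47, 46]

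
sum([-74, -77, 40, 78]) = (-74) + (-77) + 40 + 78
= -33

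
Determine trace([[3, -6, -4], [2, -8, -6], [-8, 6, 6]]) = diagonal: 3 + (-8) + 6
= 1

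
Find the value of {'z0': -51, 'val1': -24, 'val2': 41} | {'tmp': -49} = {'z0': -51, 'val1': -24, 'val2': 41, 'tmp': -49}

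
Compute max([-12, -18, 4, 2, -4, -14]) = 4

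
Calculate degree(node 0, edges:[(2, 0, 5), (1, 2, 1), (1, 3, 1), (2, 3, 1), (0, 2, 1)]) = 2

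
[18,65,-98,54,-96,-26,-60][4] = -96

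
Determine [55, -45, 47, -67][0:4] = [55, -45, 47, -67]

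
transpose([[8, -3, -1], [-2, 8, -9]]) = [[8, -2], [-3, 8], [-1, -9]]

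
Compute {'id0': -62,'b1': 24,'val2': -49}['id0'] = -62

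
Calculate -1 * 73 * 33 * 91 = -219219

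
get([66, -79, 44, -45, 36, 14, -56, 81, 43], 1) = -79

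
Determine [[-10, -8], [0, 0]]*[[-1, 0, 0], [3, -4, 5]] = [[-14, 32, -40], [0, 0, 0]]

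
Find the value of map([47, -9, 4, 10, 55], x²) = [2209, 81, 16, 100, 3025]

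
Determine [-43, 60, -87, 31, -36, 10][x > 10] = [60, 31]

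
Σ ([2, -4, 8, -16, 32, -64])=-42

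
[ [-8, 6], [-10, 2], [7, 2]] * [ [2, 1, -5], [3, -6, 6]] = C[0][0] = (-8)*(2) + (6)*(3) = 2
C[0][1] = (-8)*(1) + (6)*(-6) = -44
C[0][2] = (-8)*(-5) + (6)*(6) = 76
C[1][0] = (-10)*(2) + (2)*(3) = -14
C[1][1] = (-10)*(1) + (2)*(-6) = -22
C[1][2] = (-10)*(-5) + (2)*(6) = 62
... (3 more cells)
= [[2, -44, 76], [-14, -22, 62], [20, -5, -23]]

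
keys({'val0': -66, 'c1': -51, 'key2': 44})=['val0', 'c1', 'key2']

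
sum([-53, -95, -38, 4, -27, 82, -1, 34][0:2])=-148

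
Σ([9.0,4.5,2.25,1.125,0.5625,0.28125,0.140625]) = 9.0 + 4.5 + 2.25 + 1.125 + 0.5625 + 0.28125 + 0.140625
= 17.859375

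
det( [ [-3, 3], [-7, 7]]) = (-3)*(7) - (3)*(-7)
= 0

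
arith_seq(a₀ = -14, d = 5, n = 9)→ [-14, -9, -4, 1, 6, 11, 16, 21, 26]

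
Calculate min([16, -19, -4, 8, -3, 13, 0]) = -19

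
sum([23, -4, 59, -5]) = 73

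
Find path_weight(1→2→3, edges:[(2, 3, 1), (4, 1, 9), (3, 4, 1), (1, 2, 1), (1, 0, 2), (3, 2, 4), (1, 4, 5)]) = 2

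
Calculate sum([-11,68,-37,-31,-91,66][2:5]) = slice → [-37, -31, -91]
(-37) + (-31) + (-91)
= -159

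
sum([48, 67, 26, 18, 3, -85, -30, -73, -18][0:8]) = -26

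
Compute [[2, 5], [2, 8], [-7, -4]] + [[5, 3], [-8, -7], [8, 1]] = [[7, 8], [-6, 1], [1, -3]]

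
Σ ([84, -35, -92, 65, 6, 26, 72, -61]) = 65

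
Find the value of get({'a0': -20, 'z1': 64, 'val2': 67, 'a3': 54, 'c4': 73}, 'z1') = 64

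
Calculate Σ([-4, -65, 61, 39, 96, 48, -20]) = (-4) + (-65) + 61 + 39 + 96 + 48 + (-20)
= 155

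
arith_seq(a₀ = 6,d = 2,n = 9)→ [6, 8, 10, 12, 14, 16, 18, 20, 22]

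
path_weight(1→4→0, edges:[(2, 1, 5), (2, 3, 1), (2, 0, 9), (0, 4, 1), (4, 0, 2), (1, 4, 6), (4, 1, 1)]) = w(1→4)=6 + w(4→0)=2
= 8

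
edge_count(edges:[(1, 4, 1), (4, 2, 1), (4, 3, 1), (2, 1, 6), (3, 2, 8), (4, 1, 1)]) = 6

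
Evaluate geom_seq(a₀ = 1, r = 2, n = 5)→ [1, 2, 4, 8, 16]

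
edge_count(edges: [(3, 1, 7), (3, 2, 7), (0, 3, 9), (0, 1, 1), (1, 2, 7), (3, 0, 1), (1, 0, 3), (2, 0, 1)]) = 8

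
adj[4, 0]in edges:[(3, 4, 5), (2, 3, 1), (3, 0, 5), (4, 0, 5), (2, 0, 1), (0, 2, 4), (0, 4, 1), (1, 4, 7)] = 5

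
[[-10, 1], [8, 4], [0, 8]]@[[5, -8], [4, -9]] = C[0][0] = (-10)*(5) + (1)*(4) = -46
C[0][1] = (-10)*(-8) + (1)*(-9) = 71
C[1][0] = (8)*(5) + (4)*(4) = 56
C[1][1] = (8)*(-8) + (4)*(-9) = -100
C[2][0] = (0)*(5) + (8)*(4) = 32
C[2][1] = (0)*(-8) + (8)*(-9) = -72
= [[-46, 71], [56, -100], [32, -72]]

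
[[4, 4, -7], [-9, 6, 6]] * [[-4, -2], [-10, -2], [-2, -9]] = C[0][0] = (4)*(-4) + (4)*(-10) + (-7)*(-2) = -42
C[0][1] = (4)*(-2) + (4)*(-2) + (-7)*(-9) = 47
C[1][0] = (-9)*(-4) + (6)*(-10) + (6)*(-2) = -36
C[1][1] = (-9)*(-2) + (6)*(-2) + (6)*(-9) = -48
= [[-42, 47], [-36, -48]]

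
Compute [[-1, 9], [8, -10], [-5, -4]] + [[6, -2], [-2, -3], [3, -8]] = [[5, 7], [6, -13], [-2, -12]]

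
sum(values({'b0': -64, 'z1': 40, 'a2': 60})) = 36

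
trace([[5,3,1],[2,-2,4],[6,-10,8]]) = diagonal: 5 + (-2) + 8
= 11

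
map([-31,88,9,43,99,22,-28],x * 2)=-31*2=-62, 88*2=176, 9*2=18, 43*2=86, 99*2=198, 22*2=44, -28*2=-56
= [-62, 176, 18, 86, 198, 44, -56]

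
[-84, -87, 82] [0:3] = [-84, -87, 82]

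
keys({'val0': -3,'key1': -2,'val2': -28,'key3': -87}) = ['val0', 'key1', 'val2', 'key3']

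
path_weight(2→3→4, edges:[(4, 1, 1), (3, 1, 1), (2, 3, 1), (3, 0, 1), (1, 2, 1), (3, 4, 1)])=w(2→3)=1 + w(3→4)=1
= 2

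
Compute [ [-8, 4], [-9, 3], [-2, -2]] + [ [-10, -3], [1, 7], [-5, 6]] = [[-18, 1], [-8, 10], [-7, 4]]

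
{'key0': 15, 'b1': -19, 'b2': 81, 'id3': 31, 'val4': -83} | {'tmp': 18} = {'key0': 15, 'b1': -19, 'b2': 81, 'id3': 31, 'val4': -83, 'tmp': 18}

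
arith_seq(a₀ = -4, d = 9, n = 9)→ [-4, 5, 14, 23, 32, 41, 50, 59, 68]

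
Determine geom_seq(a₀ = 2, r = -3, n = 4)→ a_0 = 2*(-3)^0 = 2
a_1 = 2*(-3)^1 = -6
a_2 = 2*(-3)^2 = 18
...
= [2, -6, 18, -54]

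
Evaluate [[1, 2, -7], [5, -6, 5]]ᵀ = [[1, 5], [2, -6], [-7, 5]]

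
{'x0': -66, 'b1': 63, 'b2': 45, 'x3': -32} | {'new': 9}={'x0': -66, 'b1': 63, 'b2': 45, 'x3': -32, 'new': 9}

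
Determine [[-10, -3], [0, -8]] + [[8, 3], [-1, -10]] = [[-2, 0], [-1, -18]]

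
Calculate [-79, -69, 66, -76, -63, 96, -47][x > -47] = [66, 96]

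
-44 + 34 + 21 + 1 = 12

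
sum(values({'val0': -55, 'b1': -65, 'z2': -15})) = (-55) + (-65) + (-15)
= -135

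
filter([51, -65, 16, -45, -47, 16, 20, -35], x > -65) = keep x where x > -65: 51✓, -65✗, 16✓, -45✓, -47✓, 16✓, 20✓, -35✓
= [51, 16, -45, -47, 16, 20, -35]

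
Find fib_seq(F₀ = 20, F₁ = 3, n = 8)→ F_2 = F_1 + F_0 = 23
F_3 = F_2 + F_1 = 26
F_4 = F_3 + F_2 = 49
...
= [20, 3, 23, 26, 49, 75, 124, 199]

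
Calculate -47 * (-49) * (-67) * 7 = -1080107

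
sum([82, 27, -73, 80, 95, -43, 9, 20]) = 82 + 27 + (-73) + 80 + 95 + (-43) + 9 + 20
= 197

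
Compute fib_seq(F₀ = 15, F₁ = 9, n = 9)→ F_2 = F_1 + F_0 = 24
F_3 = F_2 + F_1 = 33
F_4 = F_3 + F_2 = 57
...
= [15, 9, 24, 33, 57, 90, 147, 237, 384]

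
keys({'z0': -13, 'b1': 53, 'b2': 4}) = ['z0', 'b1', 'b2']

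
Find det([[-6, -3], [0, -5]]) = 30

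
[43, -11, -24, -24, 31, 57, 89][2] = -24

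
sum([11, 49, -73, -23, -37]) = -73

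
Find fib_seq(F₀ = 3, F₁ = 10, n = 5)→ [3, 10, 13, 23, 36]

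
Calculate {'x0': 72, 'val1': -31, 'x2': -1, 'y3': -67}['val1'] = -31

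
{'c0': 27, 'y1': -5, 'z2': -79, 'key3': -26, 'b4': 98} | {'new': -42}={'c0': 27, 'y1': -5, 'z2': -79, 'key3': -26, 'b4': 98, 'new': -42}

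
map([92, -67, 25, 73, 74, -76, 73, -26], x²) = (92)²=8464, (-67)²=4489, (25)²=625, (73)²=5329, (74)²=5476, (-76)²=5776, (73)²=5329, (-26)²=676
= [8464, 4489, 625, 5329, 5476, 5776, 5329, 676]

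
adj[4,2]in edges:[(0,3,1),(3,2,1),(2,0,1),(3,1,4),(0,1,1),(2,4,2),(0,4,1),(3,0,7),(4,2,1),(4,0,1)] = 1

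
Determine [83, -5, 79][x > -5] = [83, 79]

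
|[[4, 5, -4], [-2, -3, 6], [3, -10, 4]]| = (1)*(4)*det([[-3, 6], [-10, 4]]) + (-1)*(5)*det([[-2, 6], [3, 4]]) + (1)*(-4)*det([[-2, -3], [3, -10]])
= 192 + 130 + -116
= 206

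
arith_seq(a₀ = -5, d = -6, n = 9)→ [-5, -11, -17, -23, -29, -35, -41, -47, -53]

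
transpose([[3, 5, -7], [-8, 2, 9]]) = [[3, -8], [5, 2], [-7, 9]]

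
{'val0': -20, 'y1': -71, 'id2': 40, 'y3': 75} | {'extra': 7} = {'val0': -20, 'y1': -71, 'id2': 40, 'y3': 75, 'extra': 7}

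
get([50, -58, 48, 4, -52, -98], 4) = -52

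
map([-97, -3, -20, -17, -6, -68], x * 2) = [-194, -6, -40, -34, -12, -136]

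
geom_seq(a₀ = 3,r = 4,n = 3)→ [3, 12, 48]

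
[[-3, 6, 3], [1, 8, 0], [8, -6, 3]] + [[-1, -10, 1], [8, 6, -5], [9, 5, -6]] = [[-4, -4, 4], [9, 14, -5], [17, -1, -3]]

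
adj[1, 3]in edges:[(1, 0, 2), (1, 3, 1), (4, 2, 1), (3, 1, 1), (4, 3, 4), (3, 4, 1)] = 1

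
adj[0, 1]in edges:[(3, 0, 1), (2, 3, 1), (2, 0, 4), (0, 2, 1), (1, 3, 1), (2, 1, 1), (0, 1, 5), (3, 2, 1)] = 5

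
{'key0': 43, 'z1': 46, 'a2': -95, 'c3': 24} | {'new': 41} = {'key0': 43, 'z1': 46, 'a2': -95, 'c3': 24, 'new': 41}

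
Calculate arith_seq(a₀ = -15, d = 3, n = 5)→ [-15, -12, -9, -6, -3]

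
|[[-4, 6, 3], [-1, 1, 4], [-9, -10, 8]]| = (1)*(-4)*det([[1, 4], [-10, 8]]) + (-1)*(6)*det([[-1, 4], [-9, 8]]) + (1)*(3)*det([[-1, 1], [-9, -10]])
= -192 + -168 + 57
= -303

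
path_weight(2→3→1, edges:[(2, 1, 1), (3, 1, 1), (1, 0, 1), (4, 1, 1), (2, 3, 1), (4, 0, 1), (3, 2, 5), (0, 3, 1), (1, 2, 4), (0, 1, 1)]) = w(2→3)=1 + w(3→1)=1
= 2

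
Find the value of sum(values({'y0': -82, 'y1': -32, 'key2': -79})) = -193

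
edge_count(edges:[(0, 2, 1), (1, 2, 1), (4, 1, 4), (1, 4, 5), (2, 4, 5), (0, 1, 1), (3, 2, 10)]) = 7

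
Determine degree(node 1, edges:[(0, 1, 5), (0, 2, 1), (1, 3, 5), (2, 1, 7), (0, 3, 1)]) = 3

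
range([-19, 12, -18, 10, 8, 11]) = 31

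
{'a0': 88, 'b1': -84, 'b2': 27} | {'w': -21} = {'a0': 88, 'b1': -84, 'b2': 27, 'w': -21}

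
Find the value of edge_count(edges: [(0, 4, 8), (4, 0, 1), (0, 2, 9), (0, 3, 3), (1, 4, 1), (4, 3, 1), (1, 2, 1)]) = 7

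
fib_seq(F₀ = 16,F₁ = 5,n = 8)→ F_2 = F_1 + F_0 = 21
F_3 = F_2 + F_1 = 26
F_4 = F_3 + F_2 = 47
...
= [16, 5, 21, 26, 47, 73, 120, 193]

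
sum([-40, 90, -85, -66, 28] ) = -73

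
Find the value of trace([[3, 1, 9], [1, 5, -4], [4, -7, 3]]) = 11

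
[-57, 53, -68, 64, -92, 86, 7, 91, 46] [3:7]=[64, -92, 86, 7]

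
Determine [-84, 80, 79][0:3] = [-84, 80, 79]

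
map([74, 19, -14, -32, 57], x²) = (74)²=5476, (19)²=361, (-14)²=196, (-32)²=1024, (57)²=3249
= [5476, 361, 196, 1024, 3249]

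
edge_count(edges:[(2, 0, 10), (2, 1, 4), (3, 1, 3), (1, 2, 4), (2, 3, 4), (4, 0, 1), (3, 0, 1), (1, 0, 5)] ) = 8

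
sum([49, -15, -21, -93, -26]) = -106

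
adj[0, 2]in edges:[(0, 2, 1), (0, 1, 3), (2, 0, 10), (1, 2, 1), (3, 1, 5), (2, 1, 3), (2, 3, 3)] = 1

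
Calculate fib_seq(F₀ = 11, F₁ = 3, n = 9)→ [11, 3, 14, 17, 31, 48, 79, 127, 206]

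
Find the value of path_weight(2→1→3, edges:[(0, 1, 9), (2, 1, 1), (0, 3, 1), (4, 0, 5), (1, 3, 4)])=5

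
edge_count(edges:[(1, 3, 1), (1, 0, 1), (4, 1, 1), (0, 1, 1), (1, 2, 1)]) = 5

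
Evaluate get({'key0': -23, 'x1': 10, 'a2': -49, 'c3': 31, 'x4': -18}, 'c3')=31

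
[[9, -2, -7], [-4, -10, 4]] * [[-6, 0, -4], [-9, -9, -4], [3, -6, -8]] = C[0][0] = (9)*(-6) + (-2)*(-9) + (-7)*(3) = -57
C[0][1] = (9)*(0) + (-2)*(-9) + (-7)*(-6) = 60
C[0][2] = (9)*(-4) + (-2)*(-4) + (-7)*(-8) = 28
C[1][0] = (-4)*(-6) + (-10)*(-9) + (4)*(3) = 126
C[1][1] = (-4)*(0) + (-10)*(-9) + (4)*(-6) = 66
C[1][2] = (-4)*(-4) + (-10)*(-4) + (4)*(-8) = 24
= [[-57, 60, 28], [126, 66, 24]]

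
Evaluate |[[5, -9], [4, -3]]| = (5)*(-3) - (-9)*(4)
= 21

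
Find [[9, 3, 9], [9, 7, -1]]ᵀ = [[9, 9], [3, 7], [9, -1]]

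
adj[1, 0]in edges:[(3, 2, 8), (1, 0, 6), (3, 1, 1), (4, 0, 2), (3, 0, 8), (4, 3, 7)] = 6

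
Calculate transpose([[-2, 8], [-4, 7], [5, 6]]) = [[-2, -4, 5], [8, 7, 6]]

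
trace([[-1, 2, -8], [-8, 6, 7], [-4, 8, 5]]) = 10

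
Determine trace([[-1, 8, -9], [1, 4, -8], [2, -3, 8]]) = 11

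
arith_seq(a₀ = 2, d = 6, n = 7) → [2, 8, 14, 20, 26, 32, 38]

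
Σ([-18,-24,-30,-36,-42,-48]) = -198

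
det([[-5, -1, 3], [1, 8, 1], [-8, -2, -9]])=(1)*(-5)*det([[8, 1], [-2, -9]]) + (-1)*(-1)*det([[1, 1], [-8, -9]]) + (1)*(3)*det([[1, 8], [-8, -2]])
= 350 + -1 + 186
= 535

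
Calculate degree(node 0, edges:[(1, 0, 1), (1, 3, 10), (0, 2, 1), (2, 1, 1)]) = incident: (1,0), (0,2)
= 2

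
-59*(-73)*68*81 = 23722956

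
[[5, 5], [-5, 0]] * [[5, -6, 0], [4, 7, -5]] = [[45, 5, -25], [-25, 30, 0]]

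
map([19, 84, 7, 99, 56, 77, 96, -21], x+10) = [29, 94, 17, 109, 66, 87, 106, -11]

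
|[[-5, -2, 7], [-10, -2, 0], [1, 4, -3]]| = -236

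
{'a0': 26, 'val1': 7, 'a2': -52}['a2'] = -52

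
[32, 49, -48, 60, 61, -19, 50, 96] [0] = 32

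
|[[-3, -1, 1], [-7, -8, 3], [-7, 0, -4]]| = -103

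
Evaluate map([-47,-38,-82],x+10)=[-37, -28, -72]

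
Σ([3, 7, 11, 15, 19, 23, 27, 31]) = 136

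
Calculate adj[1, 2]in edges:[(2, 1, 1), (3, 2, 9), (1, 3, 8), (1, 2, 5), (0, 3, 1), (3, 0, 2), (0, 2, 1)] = 5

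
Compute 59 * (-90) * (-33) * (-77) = -13492710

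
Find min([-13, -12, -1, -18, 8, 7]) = -18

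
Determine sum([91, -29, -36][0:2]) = slice → [91, -29]
91 + (-29)
= 62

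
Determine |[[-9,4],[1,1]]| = -13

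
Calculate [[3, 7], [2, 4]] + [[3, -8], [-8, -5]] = [[6, -1], [-6, -1]]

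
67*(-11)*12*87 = -769428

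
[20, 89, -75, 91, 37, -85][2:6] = [-75, 91, 37, -85]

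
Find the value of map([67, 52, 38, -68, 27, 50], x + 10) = [77, 62, 48, -58, 37, 60]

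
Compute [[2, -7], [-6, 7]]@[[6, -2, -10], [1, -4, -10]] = [[5, 24, 50], [-29, -16, -10]]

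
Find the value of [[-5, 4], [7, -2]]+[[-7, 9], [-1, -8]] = [[-12, 13], [6, -10]]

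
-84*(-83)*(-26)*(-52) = 9426144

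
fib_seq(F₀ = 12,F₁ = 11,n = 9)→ [12, 11, 23, 34, 57, 91, 148, 239, 387]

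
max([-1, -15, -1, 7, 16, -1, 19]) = 19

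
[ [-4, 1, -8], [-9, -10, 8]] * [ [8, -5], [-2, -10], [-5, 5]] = [[6, -30], [-92, 185]]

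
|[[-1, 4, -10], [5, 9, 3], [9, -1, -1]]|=994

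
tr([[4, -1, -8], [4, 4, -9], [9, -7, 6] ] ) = 14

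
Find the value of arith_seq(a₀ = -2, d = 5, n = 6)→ [-2, 3, 8, 13, 18, 23]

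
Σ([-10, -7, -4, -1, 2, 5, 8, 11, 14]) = 18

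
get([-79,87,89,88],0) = -79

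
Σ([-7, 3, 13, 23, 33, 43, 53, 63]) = (-7) + 3 + 13 + 23 + 33 + 43 + 53 + 63
= 224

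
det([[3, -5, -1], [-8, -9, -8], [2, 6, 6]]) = (1)*(3)*det([[-9, -8], [6, 6]]) + (-1)*(-5)*det([[-8, -8], [2, 6]]) + (1)*(-1)*det([[-8, -9], [2, 6]])
= -18 + -160 + 30
= -148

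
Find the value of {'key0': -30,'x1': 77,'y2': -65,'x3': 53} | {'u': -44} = {'key0': -30, 'x1': 77, 'y2': -65, 'x3': 53, 'u': -44}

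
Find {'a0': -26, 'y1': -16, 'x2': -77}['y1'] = -16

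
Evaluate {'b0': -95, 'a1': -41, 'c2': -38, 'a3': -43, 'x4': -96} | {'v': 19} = {'b0': -95, 'a1': -41, 'c2': -38, 'a3': -43, 'x4': -96, 'v': 19}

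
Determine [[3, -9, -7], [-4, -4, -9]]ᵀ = [[3, -4], [-9, -4], [-7, -9]]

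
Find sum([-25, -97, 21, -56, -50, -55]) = -262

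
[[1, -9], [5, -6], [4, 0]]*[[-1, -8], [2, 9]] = C[0][0] = (1)*(-1) + (-9)*(2) = -19
C[0][1] = (1)*(-8) + (-9)*(9) = -89
C[1][0] = (5)*(-1) + (-6)*(2) = -17
C[1][1] = (5)*(-8) + (-6)*(9) = -94
C[2][0] = (4)*(-1) + (0)*(2) = -4
C[2][1] = (4)*(-8) + (0)*(9) = -32
= [[-19, -89], [-17, -94], [-4, -32]]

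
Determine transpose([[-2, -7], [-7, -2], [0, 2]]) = [[-2, -7, 0], [-7, -2, 2]]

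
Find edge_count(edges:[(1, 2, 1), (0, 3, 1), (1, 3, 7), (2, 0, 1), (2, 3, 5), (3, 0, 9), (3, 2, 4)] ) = 7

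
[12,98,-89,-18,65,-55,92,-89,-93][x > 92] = keep x where x > 92: 12✗, 98✓, -89✗, -18✗, 65✗, -55✗, 92✗, -89✗, -93✗
= [98]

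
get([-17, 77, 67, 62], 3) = 62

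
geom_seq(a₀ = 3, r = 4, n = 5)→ [3, 12, 48, 192, 768]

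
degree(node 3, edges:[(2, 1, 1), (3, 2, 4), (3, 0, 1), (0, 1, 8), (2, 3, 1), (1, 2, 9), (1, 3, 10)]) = incident: (3,2), (3,0), (2,3), (1,3)
= 4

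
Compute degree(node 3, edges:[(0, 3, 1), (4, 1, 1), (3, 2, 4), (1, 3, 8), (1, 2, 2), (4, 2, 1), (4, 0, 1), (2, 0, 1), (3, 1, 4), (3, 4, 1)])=5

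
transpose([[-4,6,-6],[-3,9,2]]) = [[-4, -3], [6, 9], [-6, 2]]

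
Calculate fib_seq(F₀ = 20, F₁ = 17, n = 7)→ [20, 17, 37, 54, 91, 145, 236]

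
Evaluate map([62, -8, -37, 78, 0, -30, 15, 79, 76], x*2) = [124, -16, -74, 156, 0, -60, 30, 158, 152]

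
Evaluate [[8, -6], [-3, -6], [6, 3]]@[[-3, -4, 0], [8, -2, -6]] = C[0][0] = (8)*(-3) + (-6)*(8) = -72
C[0][1] = (8)*(-4) + (-6)*(-2) = -20
C[0][2] = (8)*(0) + (-6)*(-6) = 36
C[1][0] = (-3)*(-3) + (-6)*(8) = -39
C[1][1] = (-3)*(-4) + (-6)*(-2) = 24
C[1][2] = (-3)*(0) + (-6)*(-6) = 36
... (3 more cells)
= [[-72, -20, 36], [-39, 24, 36], [6, -30, -18]]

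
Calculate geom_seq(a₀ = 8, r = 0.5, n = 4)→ [8.0, 4.0, 2.0, 1.0]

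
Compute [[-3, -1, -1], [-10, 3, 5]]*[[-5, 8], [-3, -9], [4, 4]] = [[14, -19], [61, -87]]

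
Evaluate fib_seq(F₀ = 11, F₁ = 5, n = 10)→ [11, 5, 16, 21, 37, 58, 95, 153, 248, 401]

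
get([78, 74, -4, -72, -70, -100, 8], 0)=78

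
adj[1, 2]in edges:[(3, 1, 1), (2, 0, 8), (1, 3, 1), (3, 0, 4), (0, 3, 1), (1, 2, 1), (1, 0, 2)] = 1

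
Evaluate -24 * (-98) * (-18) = -42336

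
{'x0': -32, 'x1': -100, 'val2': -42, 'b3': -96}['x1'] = -100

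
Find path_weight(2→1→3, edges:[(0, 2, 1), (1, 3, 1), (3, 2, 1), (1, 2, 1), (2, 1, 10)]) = w(2→1)=10 + w(1→3)=1
= 11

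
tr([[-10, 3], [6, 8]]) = -2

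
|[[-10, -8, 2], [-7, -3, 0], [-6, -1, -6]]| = (1)*(-10)*det([[-3, 0], [-1, -6]]) + (-1)*(-8)*det([[-7, 0], [-6, -6]]) + (1)*(2)*det([[-7, -3], [-6, -1]])
= -180 + 336 + -22
= 134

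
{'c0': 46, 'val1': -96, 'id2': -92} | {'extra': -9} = {'c0': 46, 'val1': -96, 'id2': -92, 'extra': -9}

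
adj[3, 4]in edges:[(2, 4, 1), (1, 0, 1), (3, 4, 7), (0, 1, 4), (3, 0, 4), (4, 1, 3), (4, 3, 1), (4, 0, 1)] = 7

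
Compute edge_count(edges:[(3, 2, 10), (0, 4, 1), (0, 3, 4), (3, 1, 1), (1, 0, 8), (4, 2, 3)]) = 6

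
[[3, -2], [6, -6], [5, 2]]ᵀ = [[3, 6, 5], [-2, -6, 2]]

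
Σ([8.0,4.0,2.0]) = 8.0 + 4.0 + 2.0
= 14.0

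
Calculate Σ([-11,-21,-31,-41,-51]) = (-11) + (-21) + (-31) + (-41) + (-51)
= -155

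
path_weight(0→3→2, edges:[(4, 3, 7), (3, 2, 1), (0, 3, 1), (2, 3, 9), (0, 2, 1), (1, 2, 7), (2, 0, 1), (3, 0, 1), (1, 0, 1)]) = w(0→3)=1 + w(3→2)=1
= 2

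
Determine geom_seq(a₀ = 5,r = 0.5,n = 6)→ [5.0, 2.5, 1.25, 0.625, 0.3125, 0.15625]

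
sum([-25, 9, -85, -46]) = (-25) + 9 + (-85) + (-46)
= -147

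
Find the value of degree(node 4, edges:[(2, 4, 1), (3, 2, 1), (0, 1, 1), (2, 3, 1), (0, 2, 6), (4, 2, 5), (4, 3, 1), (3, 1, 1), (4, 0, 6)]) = incident: (2,4), (4,2), (4,3), (4,0)
= 4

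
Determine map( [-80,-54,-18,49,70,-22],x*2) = -80*2=-160, -54*2=-108, -18*2=-36, 49*2=98, 70*2=140, -22*2=-44
= [-160, -108, -36, 98, 140, -44]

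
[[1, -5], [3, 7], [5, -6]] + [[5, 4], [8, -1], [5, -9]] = [[6, -1], [11, 6], [10, -15]]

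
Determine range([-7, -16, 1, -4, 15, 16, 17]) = 33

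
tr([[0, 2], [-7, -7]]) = -7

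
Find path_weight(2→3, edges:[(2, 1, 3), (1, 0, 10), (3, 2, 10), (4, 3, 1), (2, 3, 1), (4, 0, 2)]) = 1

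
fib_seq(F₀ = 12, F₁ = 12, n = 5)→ [12, 12, 24, 36, 60]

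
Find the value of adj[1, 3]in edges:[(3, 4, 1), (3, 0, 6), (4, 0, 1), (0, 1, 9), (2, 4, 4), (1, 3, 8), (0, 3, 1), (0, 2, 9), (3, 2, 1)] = 8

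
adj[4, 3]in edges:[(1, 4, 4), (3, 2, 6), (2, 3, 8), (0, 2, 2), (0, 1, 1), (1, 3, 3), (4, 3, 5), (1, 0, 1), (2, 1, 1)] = 5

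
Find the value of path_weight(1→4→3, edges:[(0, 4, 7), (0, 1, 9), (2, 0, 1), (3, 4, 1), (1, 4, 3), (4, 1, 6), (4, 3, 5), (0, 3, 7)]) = 8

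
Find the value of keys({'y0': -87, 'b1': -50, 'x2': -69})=['y0', 'b1', 'x2']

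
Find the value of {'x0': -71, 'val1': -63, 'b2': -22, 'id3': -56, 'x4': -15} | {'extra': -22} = {'x0': -71, 'val1': -63, 'b2': -22, 'id3': -56, 'x4': -15, 'extra': -22}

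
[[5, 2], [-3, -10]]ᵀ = [[5, -3], [2, -10]]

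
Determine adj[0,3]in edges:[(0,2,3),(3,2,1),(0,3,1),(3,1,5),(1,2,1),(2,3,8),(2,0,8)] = 1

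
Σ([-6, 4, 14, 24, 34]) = (-6) + 4 + 14 + 24 + 34
= 70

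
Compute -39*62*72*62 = -10793952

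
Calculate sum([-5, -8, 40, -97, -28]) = (-5) + (-8) + 40 + (-97) + (-28)
= -98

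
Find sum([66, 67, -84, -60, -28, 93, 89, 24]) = 66 + 67 + (-84) + (-60) + (-28) + 93 + 89 + 24
= 167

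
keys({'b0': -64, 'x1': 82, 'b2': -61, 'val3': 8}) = ['b0', 'x1', 'b2', 'val3']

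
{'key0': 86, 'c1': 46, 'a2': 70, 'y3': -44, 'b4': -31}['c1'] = 46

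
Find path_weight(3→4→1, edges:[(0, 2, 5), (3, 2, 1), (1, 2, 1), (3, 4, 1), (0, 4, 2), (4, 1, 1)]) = 2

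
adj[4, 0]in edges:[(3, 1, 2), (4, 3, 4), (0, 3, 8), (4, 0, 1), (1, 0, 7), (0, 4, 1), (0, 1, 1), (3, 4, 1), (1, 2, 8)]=1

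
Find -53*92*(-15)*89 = 6509460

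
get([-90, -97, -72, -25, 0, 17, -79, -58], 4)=0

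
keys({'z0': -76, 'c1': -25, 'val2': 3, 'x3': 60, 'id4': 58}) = ['z0', 'c1', 'val2', 'x3', 'id4']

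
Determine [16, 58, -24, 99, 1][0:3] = [16, 58, -24]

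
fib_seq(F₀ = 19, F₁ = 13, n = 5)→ F_2 = F_1 + F_0 = 32
F_3 = F_2 + F_1 = 45
F_4 = F_3 + F_2 = 77
= [19, 13, 32, 45, 77]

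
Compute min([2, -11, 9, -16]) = -16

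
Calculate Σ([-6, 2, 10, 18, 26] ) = 50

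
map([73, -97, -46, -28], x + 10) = [83, -87, -36, -18]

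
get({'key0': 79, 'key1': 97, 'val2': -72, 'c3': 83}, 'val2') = -72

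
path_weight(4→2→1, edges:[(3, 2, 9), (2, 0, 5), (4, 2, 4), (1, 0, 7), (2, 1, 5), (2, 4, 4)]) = 9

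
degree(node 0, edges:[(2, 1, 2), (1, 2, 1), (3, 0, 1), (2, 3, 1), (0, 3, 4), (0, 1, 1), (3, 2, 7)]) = incident: (3,0), (0,3), (0,1)
= 3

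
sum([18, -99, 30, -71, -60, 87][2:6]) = slice → [30, -71, -60, 87]
30 + (-71) + (-60) + 87
= -14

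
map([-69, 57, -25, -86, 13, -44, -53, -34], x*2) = -69*2=-138, 57*2=114, -25*2=-50, -86*2=-172, 13*2=26, -44*2=-88, -53*2=-106, -34*2=-68
= [-138, 114, -50, -172, 26, -88, -106, -68]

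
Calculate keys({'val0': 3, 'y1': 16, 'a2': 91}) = ['val0', 'y1', 'a2']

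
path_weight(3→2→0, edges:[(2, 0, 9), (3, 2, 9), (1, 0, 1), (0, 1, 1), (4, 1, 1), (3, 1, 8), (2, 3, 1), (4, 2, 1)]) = 18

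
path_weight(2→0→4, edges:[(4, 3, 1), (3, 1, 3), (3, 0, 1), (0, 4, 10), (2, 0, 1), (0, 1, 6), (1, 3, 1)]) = w(2→0)=1 + w(0→4)=10
= 11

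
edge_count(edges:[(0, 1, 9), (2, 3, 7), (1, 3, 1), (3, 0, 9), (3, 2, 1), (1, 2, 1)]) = 6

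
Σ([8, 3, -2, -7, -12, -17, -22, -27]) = -76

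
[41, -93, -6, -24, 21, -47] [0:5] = [41, -93, -6, -24, 21]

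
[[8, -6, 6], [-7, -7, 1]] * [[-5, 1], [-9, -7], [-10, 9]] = [[-46, 104], [88, 51]]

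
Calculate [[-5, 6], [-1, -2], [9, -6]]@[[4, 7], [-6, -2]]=[[-56, -47], [8, -3], [72, 75]]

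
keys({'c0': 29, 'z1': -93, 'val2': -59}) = ['c0', 'z1', 'val2']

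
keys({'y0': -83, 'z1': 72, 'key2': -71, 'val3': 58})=['y0', 'z1', 'key2', 'val3']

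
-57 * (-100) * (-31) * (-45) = 7951500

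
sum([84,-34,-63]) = -13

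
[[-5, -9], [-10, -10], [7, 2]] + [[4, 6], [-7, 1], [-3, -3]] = [[-1, -3], [-17, -9], [4, -1]]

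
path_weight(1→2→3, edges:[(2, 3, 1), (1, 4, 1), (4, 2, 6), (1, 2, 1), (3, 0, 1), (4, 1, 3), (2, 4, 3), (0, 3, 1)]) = 2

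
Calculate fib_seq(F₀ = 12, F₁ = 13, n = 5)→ [12, 13, 25, 38, 63]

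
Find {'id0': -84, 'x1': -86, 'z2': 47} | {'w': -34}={'id0': -84, 'x1': -86, 'z2': 47, 'w': -34}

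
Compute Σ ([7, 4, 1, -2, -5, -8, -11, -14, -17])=7 + 4 + 1 + (-2) + (-5) + (-8) + (-11) + (-14) + (-17)
= -45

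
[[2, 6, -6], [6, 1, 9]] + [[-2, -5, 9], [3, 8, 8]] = [[0, 1, 3], [9, 9, 17]]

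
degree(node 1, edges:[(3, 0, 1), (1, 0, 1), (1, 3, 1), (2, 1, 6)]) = 3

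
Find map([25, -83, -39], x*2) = 25*2=50, -83*2=-166, -39*2=-78
= [50, -166, -78]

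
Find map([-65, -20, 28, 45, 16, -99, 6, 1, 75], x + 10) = -65+10=-55, -20+10=-10, 28+10=38, 45+10=55, 16+10=26, -99+10=-89, 6+10=16, 1+10=11, 75+10=85
= [-55, -10, 38, 55, 26, -89, 16, 11, 85]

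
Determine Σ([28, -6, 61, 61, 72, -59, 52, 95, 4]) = 308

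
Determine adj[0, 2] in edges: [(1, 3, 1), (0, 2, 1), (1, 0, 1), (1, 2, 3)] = 1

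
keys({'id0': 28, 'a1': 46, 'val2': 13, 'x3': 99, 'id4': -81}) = ['id0', 'a1', 'val2', 'x3', 'id4']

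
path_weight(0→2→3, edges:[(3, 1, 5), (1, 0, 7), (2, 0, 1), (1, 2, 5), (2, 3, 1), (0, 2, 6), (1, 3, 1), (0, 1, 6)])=7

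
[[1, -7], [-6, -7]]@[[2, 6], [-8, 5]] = C[0][0] = (1)*(2) + (-7)*(-8) = 58
C[0][1] = (1)*(6) + (-7)*(5) = -29
C[1][0] = (-6)*(2) + (-7)*(-8) = 44
C[1][1] = (-6)*(6) + (-7)*(5) = -71
= [[58, -29], [44, -71]]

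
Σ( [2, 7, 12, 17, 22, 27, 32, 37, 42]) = 2 + 7 + 12 + 17 + 22 + 27 + 32 + 37 + 42
= 198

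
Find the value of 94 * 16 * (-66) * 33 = -3275712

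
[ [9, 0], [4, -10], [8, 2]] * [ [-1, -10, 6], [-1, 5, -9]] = C[0][0] = (9)*(-1) + (0)*(-1) = -9
C[0][1] = (9)*(-10) + (0)*(5) = -90
C[0][2] = (9)*(6) + (0)*(-9) = 54
C[1][0] = (4)*(-1) + (-10)*(-1) = 6
C[1][1] = (4)*(-10) + (-10)*(5) = -90
C[1][2] = (4)*(6) + (-10)*(-9) = 114
... (3 more cells)
= [[-9, -90, 54], [6, -90, 114], [-10, -70, 30]]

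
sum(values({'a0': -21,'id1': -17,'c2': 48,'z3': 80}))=(-21) + (-17) + 48 + 80
= 90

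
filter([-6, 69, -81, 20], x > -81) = keep x where x > -81: -6✓, 69✓, -81✗, 20✓
= [-6, 69, 20]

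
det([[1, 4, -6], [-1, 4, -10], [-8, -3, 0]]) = 80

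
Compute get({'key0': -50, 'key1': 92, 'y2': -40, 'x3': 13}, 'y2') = -40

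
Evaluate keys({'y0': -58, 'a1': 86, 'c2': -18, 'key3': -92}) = ['y0', 'a1', 'c2', 'key3']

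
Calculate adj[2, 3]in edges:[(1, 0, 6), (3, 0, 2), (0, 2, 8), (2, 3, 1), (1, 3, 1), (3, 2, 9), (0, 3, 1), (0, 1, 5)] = 1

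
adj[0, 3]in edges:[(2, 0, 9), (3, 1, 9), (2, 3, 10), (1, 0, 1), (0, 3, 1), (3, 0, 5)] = 1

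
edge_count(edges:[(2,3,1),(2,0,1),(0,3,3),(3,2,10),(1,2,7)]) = 5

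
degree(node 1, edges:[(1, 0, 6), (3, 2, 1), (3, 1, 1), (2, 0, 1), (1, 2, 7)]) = 3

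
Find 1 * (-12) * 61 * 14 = -10248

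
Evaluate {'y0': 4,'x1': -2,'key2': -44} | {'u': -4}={'y0': 4, 'x1': -2, 'key2': -44, 'u': -4}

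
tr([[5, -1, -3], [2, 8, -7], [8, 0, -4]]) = 9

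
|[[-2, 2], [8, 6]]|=-28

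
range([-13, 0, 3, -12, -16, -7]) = 19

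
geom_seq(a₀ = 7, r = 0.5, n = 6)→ [7.0, 3.5, 1.75, 0.875, 0.4375, 0.21875]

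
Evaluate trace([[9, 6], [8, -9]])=diagonal: 9 + (-9)
= 0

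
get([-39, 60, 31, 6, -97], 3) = 6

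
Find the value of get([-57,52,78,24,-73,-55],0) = -57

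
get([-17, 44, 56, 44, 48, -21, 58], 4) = 48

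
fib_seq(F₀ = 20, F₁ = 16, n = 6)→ [20, 16, 36, 52, 88, 140]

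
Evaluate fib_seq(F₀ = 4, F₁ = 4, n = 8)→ F_2 = F_1 + F_0 = 8
F_3 = F_2 + F_1 = 12
F_4 = F_3 + F_2 = 20
...
= [4, 4, 8, 12, 20, 32, 52, 84]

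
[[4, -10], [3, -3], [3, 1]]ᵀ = [[4, 3, 3], [-10, -3, 1]]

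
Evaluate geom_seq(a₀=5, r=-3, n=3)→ a_0 = 5*(-3)^0 = 5
a_1 = 5*(-3)^1 = -15
a_2 = 5*(-3)^2 = 45
= [5, -15, 45]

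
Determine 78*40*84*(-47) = -12317760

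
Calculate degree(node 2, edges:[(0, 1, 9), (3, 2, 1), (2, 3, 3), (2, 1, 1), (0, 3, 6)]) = 3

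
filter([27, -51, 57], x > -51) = [27, 57]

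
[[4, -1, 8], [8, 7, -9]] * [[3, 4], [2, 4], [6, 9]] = [[58, 84], [-16, -21]]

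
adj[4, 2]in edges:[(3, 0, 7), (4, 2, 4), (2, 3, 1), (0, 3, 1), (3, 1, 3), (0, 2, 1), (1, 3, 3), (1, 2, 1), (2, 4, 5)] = 4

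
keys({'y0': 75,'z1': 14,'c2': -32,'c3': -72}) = ['y0', 'z1', 'c2', 'c3']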